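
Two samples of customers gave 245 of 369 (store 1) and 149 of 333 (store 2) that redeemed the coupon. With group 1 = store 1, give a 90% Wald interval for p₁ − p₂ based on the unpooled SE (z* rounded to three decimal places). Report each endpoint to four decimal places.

(0.1561, 0.2769)

p̂₁ = 0.66396, p̂₂ = 0.44745, so the observed difference is 0.21651.
Unpooled SE = √(p̂₁(1−p̂₁)/n₁ + p̂₂(1−p̂₂)/n₂) = √(0.000604656 + 0.000742457) = 0.036703.
The 90% critical value is z* = 1.645. Margin = 1.645·0.036703 = 0.06038.
CI: 0.21651 ± 0.06038 = (0.1561, 0.2769).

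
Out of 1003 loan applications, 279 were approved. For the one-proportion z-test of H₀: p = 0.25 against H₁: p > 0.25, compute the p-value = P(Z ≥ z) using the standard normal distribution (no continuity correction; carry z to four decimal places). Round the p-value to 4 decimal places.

The sample proportion is 279/1003 = 0.27817.
Under H₀, SE = √(p₀(1−p₀)/n) = √(0.25·0.75/1003) = √0.000186939 = 0.013673.
z = (p̂ − p₀)/SE = (279/1003 − 0.25)/0.013673 ≈ 2.0600.
p-value = P(Z ≥ z) with z = 2.0600 → 0.0197.

p-value = 0.0197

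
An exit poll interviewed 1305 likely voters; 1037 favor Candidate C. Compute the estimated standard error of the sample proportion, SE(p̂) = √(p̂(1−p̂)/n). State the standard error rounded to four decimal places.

SE = 0.0112

The sample proportion is 1037/1305 = 0.79464.
p̂(1−p̂) = 0.79464·0.20536 = 0.163187.
SE = √(0.163187/1305) = √0.000125048 = 0.0112.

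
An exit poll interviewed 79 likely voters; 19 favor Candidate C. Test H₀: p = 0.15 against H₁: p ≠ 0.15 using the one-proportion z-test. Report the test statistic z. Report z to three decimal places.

p̂ = 19/79 = 0.24051.
Under H₀, SE = √(p₀(1−p₀)/n) = √(0.15·0.85/79) = √0.001613924 = 0.040174.
z = (0.24051 − 0.15)/0.040174 = 0.09051/0.040174 = 2.253.

z = 2.253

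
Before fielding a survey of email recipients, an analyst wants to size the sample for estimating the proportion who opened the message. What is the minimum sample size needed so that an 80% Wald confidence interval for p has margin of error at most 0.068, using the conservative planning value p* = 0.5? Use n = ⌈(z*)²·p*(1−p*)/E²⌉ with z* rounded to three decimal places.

z* = 1.282 at the 80% level.
p*(1−p*) = 0.50·0.50 = 0.2500.
(z*)²·p*(1−p*)/E² = 1.643524·0.2500/0.004624 = 88.858.
Rounding up, n = 89.

n = 89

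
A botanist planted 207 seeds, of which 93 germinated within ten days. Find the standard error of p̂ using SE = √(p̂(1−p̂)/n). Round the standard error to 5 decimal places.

SE = 0.03457

p̂ = 93/207 = 0.44928.
p̂(1−p̂) = 0.44928·0.55072 = 0.247427.
SE = √(0.247427/207) = √0.001195300 = 0.03457.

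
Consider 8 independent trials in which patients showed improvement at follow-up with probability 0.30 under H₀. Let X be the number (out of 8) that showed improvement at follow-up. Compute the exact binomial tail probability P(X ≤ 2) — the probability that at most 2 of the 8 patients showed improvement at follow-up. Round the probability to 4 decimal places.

X ~ Binomial(n=8, p=0.30).
P(X ≤ 2) = C(8,0)·0.30^0·0.70^8 + C(8,1)·0.30^1·0.70^7 + C(8,2)·0.30^2·0.70^6.
= 0.057648 + 0.197650 + 0.296475 = 0.5518.

P = 0.5518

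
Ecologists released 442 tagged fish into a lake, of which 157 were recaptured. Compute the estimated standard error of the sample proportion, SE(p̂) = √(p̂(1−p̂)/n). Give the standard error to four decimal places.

SE = 0.0228

Sample proportion p̂ = 157/442 = 0.35520.
p̂(1−p̂) = 0.35520·0.64480 = 0.229033.
Dividing by n and taking the root: √0.000518174 = 0.0228.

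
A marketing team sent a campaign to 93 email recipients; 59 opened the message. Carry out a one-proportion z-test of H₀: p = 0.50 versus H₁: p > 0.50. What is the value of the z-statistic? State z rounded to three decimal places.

p̂ = 59/93 = 0.63441.
Under H₀, SE = √(p₀(1−p₀)/n) = √(0.50·0.50/93) = √0.002688172 = 0.051848.
z = (0.63441 − 0.50)/0.051848 = 0.13441/0.051848 = 2.592.

z = 2.592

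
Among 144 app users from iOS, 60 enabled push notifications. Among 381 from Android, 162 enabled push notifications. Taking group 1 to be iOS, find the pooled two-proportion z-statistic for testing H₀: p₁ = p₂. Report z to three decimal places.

Sample proportions: p̂₁ = 60/144 = 0.41667 and p̂₂ = 162/381 = 0.42520.
Pooled p̂ = (60+162)/(144+381) = 222/525 = 0.42286.
Pooled SE = √[0.2440490·0.00956912] ≈ 0.048325.
z = (p̂₁ − p̂₂)/SE = (0.41667 − 0.42520)/0.048325 = -0.00853/0.048325 = -0.177.

z = -0.177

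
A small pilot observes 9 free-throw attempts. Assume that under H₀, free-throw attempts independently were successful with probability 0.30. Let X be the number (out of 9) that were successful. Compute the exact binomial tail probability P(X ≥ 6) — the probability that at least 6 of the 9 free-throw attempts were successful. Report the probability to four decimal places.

P = 0.0253

X ~ Binomial(n=9, p=0.30).
P(X ≥ 6) = C(9,6)·0.30^6·0.70^3 + C(9,7)·0.30^7·0.70^2 + C(9,8)·0.30^8·0.70^1 + C(9,9)·0.30^9·0.70^0.
= 0.021004 + 0.003858 + 0.000413 + 0.000020 = 0.0253.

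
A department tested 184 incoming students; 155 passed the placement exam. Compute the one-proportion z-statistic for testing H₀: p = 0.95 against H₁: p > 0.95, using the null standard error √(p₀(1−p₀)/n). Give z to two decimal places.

With x = 155 successes in n = 184, p̂ = 0.84239.
Under H₀, SE = √(p₀(1−p₀)/n) = √(0.95·0.05/184) = √0.000258152 = 0.016067.
Test statistic: z = -0.10761/0.016067 = -6.70.

z = -6.70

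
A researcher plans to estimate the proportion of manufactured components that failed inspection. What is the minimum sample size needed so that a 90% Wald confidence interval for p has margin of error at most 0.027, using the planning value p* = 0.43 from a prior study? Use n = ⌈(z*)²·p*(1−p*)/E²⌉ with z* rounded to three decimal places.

n = 910

z* = 1.645 at the 90% level.
p*(1−p*) = 0.43·0.57 = 0.2451.
(z*)²·p*(1−p*)/E² = 2.706025·0.2451/0.000729 = 909.803.
⌈909.803⌉ = 910.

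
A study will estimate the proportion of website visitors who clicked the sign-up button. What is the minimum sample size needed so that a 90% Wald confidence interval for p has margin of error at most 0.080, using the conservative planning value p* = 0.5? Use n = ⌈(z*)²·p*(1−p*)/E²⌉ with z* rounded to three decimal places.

n = 106

For 90% confidence, z* = 1.645.
p*(1−p*) = 0.2500.
Required n before rounding: 2.706025 × 0.2500 / 0.080² = 105.704.
Rounding up, n = 106.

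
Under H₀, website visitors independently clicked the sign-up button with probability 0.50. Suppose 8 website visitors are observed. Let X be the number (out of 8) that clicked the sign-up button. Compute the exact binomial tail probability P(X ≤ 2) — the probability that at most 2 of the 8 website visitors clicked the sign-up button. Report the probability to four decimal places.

P = 0.1445

X is binomial with n = 8 and p = 0.50.
P(X ≤ 2) = C(8,0)·0.50^0·0.50^8 + C(8,1)·0.50^1·0.50^7 + C(8,2)·0.50^2·0.50^6.
= 0.003906 + 0.031250 + 0.109375 = 0.1445.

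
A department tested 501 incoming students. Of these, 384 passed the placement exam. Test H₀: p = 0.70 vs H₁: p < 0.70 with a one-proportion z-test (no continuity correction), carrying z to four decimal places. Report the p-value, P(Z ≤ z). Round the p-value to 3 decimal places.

p̂ = 384/501 = 0.76647.
Null standard error: √(0.70·0.30/501) = √0.000419162 = 0.020473.
z = (p̂ − p₀)/SE = (384/501 − 0.70)/0.020473 ≈ 3.2465.
From the standard normal, P(Z ≤ z) = 0.999.

p-value = 0.999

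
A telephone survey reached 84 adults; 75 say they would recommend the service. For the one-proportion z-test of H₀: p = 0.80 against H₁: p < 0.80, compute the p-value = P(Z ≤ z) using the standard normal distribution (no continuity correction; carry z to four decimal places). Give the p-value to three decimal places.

p-value = 0.983

The sample proportion is 75/84 = 0.89286.
Null standard error: √(0.80·0.20/84) = √0.001904762 = 0.043644.
Test statistic (full precision, shown to 4 dp): z = (75/84 − 0.80)/SE₀ ≈ 2.1276.
p-value = P(Z ≤ z) with z = 2.1276 → 0.983.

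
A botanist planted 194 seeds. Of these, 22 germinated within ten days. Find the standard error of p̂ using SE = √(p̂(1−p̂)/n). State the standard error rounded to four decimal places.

With x = 22 successes in n = 194, p̂ = 0.11340.
p̂(1−p̂) = 0.100540.
SE = √(0.100540/194) = 0.0228.

SE = 0.0228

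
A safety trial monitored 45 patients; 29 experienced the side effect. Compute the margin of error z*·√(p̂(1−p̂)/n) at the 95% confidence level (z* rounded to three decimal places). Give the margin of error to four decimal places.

ME = 0.1399

Sample proportion p̂ = 29/45 = 0.64444.
SE(p̂) = √(0.64444·0.35556/45) = 0.071358.
The 95% critical value is z* = 1.960.
Margin of error = z*·SE = 1.960 × 0.071358 = 0.1399.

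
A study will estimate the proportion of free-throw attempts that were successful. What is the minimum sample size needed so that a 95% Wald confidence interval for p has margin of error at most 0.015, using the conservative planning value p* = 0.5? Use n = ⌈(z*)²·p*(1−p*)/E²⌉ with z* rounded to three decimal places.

n = 4269

For 95% confidence, z* = 1.960.
p*(1−p*) = 0.2500.
Required n before rounding: 3.841600 × 0.2500 / 0.015² = 4268.444.
⌈4268.444⌉ = 4269.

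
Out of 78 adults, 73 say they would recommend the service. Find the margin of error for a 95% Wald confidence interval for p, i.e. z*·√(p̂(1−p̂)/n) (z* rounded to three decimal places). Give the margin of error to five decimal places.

p̂ = 73/78 = 0.93590.
SE = √(p̂(1−p̂)/n) = √(0.059993/78) = 0.027733.
z* = 1.960 at the 95% level.
ME = 1.960·0.027733 = 0.05436.

ME = 0.05436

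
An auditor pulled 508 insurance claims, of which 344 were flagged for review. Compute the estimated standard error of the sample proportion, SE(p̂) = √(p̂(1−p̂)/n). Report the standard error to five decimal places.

SE = 0.02074

The sample proportion is 344/508 = 0.67717.
p̂(1−p̂) = 0.218611.
SE = √(0.218611/508) = 0.02074.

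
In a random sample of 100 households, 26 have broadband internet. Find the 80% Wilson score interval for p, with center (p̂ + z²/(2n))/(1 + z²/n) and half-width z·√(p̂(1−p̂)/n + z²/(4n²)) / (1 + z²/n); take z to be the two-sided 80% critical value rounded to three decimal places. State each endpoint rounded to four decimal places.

(0.2080, 0.3198)

p̂ = 26/100 = 0.26000; z = 1.282, so z² = 1.643524.
1 + z²/n = 1.016435.
Center = (0.26000 + 0.008218)/1.016435 = 0.26388.
Radicand: p̂(1−p̂)/n + z²/(4n²) = 0.001924000 + 0.000041088 = 0.001965088.
Half-width = 1.282·√0.001965088/1.016435 = 0.05591.
So the interval runs from 0.2080 to 0.3198.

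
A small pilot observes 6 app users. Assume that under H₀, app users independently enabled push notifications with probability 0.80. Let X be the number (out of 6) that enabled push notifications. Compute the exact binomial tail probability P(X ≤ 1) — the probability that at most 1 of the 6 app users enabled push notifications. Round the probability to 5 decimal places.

X ~ Binomial(n=6, p=0.80).
P(X ≤ 1) = C(6,0)·0.80^0·0.20^6 + C(6,1)·0.80^1·0.20^5.
= 0.000064 + 0.001536 = 0.00160.

P = 0.00160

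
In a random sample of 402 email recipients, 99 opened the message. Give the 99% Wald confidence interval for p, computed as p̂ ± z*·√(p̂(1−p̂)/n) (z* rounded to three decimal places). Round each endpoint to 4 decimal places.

(0.1909, 0.3016)

The sample proportion is 99/402 = 0.24627.
Standard error of p̂: √(0.185620/402) = √0.000461742 = 0.021488.
z* = 2.576 at the 99% level.
Margin = 2.576·0.021488 = 0.05535.
CI: 0.24627 ± 0.05535 = (0.1909, 0.3016).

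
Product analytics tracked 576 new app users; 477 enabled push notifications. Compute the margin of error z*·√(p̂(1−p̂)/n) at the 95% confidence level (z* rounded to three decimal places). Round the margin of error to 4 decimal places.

ME = 0.0308

p̂ = 477/576 = 0.82812.
SE(p̂) = √(0.82812·0.17188/576) = 0.015720.
z* = 1.960 at the 95% level.
So ME = 0.0308.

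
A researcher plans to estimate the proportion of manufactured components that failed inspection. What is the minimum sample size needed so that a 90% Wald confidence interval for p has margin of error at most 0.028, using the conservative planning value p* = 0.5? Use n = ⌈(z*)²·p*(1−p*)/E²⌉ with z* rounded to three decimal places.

n = 863

The 90% critical value is z* = 1.645.
p*(1−p*) = 0.2500.
(z*)²·p*(1−p*)/E² = 2.706025·0.2500/0.000784 = 862.891.
⌈862.891⌉ = 863.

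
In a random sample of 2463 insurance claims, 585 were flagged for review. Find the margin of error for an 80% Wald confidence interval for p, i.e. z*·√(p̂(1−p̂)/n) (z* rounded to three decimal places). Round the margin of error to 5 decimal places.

ME = 0.01099

With x = 585 successes in n = 2463, p̂ = 0.23752.
SE(p̂) = √(0.23752·0.76248/2463) = 0.008575.
z* = 1.282 at the 80% level.
ME = 1.282·0.008575 = 0.01099.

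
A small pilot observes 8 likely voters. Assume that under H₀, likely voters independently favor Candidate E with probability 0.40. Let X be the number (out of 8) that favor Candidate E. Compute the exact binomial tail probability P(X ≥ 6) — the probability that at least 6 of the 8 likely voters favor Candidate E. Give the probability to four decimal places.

P = 0.0498

X ~ Binomial(n=8, p=0.40).
P(X ≥ 6) = C(8,6)·0.40^6·0.60^2 + C(8,7)·0.40^7·0.60^1 + C(8,8)·0.40^8·0.60^0.
= 0.041288 + 0.007864 + 0.000655 = 0.0498.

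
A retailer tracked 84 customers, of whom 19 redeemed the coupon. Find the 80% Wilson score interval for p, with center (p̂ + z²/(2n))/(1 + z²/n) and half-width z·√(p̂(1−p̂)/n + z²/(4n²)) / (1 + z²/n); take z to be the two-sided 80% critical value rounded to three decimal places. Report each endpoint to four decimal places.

(0.1733, 0.2896)

p̂ = 19/84 = 0.22619; z = 1.282, so z² = 1.643524.
1 + z²/n = 1.019566.
Adjusted center: (0.22619 + z²/(2n))/1.019566 = 0.23144.
Radicand: p̂(1−p̂)/n + z²/(4n²) = 0.002083671 + 0.000058231 = 0.002141902.
Half-width = 1.282·√0.002141902/1.019566 = 0.05819.
So the interval runs from 0.1733 to 0.2896.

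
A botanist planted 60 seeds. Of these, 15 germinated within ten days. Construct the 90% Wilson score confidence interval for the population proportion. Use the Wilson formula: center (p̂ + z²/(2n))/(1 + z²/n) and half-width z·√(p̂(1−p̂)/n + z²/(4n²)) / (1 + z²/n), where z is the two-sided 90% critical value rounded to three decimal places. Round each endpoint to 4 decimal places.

Here p̂ = 15/60 = 0.25000 and z = 1.645 (z² = 2.706025).
1 + z²/n = 1.045100.
Center = (0.25000 + 0.022550)/1.045100 = 0.26079.
Radicand: p̂(1−p̂)/n + z²/(4n²) = 0.003125000 + 0.000187918 = 0.003312918.
Half-width = z·√(radicand)/denom = 1.645·0.057558/1.045100 = 0.09060.
Interval: 0.26079 ± 0.09060 → (0.1702, 0.3514).

(0.1702, 0.3514)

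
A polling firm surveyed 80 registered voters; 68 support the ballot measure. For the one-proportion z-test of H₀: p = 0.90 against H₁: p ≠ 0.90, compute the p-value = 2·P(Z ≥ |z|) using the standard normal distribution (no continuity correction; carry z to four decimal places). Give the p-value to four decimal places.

p̂ = 68/80 = 0.85000.
Under H₀, SE = √(p₀(1−p₀)/n) = √(0.90·0.10/80) = √0.001125000 = 0.033541.
z = (p̂ − p₀)/SE = (68/80 − 0.90)/0.033541 ≈ -1.4907.
p-value = 2·P(Z ≥ |z|) with z = -1.4907 → 0.1360.

p-value = 0.1360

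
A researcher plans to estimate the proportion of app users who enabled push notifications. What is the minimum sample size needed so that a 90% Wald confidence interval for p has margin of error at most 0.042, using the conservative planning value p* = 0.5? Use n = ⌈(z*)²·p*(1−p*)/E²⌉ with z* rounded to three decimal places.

n = 384

z* = 1.645 at the 90% level.
p*(1−p*) = 0.50·0.50 = 0.2500.
Required n before rounding: 2.706025 × 0.2500 / 0.042² = 383.507.
Rounding up, n = 384.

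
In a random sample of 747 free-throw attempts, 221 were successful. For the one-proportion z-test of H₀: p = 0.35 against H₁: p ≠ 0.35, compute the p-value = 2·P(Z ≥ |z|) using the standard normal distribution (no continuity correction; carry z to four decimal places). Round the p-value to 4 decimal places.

p̂ = 221/747 = 0.29585.
Under H₀, SE = √(p₀(1−p₀)/n) = √(0.35·0.65/747) = √0.000304552 = 0.017451.
Test statistic (full precision, shown to 4 dp): z = (221/747 − 0.35)/SE₀ ≈ -3.1029.
From the standard normal, 2·P(Z ≥ |z|) = 0.0019.

p-value = 0.0019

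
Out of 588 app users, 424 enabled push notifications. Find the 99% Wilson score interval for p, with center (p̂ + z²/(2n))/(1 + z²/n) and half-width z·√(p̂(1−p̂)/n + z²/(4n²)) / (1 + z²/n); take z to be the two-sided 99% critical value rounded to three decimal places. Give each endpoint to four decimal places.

(0.6712, 0.7661)

Here p̂ = 424/588 = 0.72109 and z = 2.576 (z² = 6.635776).
1 + z²/n = 1.011285.
Adjusted center: (0.72109 + z²/(2n))/1.011285 = 0.71862.
Radicand: p̂(1−p̂)/n + z²/(4n²) = 0.000342041 + 0.000004798 = 0.000346839.
Half-width = 2.576·√0.000346839/1.011285 = 0.04744.
Interval: 0.71862 ± 0.04744 → (0.6712, 0.7661).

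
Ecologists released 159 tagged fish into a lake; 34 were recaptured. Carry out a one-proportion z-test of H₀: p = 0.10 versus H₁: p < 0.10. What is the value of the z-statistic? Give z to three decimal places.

z = 4.785

p̂ = 34/159 = 0.21384.
Null standard error: √(0.10·0.90/159) = √0.000566038 = 0.023792.
z = (0.21384 − 0.10)/0.023792 = 0.11384/0.023792 = 4.785.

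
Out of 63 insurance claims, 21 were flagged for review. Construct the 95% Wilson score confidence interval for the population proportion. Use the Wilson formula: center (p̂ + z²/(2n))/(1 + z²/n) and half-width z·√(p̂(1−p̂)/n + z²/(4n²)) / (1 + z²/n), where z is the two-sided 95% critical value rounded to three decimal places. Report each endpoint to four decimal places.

(0.2295, 0.4563)

Here p̂ = 21/63 = 0.33333 and z = 1.960 (z² = 3.841600).
Denominator 1 + z²/n = 1 + 3.841600/63 = 1.060978.
Adjusted center: (0.33333 + z²/(2n))/1.060978 = 0.34291.
Radicand: p̂(1−p̂)/n + z²/(4n²) = 0.003527337 + 0.000241975 = 0.003769312.
Half-width = 1.960·√0.003769312/1.060978 = 0.11342.
So the interval runs from 0.2295 to 0.4563.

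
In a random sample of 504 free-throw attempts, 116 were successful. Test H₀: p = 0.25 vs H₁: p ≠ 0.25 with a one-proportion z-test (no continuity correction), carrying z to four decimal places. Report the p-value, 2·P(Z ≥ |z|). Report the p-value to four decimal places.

Sample proportion p̂ = 116/504 = 0.23016.
Under H₀, SE = √(p₀(1−p₀)/n) = √(0.25·0.75/504) = √0.000372024 = 0.019288.
z = (p̂ − p₀)/SE = (116/504 − 0.25)/0.019288 ≈ -1.0287.
p-value = 2·P(Z ≥ |z|) with z = -1.0287 → 0.3036.

p-value = 0.3036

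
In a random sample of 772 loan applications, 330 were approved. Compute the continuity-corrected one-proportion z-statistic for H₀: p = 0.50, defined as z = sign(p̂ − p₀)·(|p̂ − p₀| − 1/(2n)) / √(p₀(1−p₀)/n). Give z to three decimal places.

z = -3.995

The sample proportion is 330/772 = 0.42746. p̂ − p₀ = -0.072539.
1/(2n) = 0.000648.
Corrected numerator: |-0.072539| − 0.000648 = 0.071891.
Under H₀, SE = √(p₀(1−p₀)/n) = √(0.50·0.50/772) = √0.000323834 = 0.017995.
z = (−)0.071891/0.017995 = -3.995.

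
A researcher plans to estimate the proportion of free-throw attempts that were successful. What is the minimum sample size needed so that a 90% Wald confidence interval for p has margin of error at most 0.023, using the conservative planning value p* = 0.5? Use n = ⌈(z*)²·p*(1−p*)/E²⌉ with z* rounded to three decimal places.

n = 1279

For 90% confidence, z* = 1.645.
p*(1−p*) = 0.2500.
(z*)²·p*(1−p*)/E² = 2.706025·0.2500/0.000529 = 1278.840.
⌈1278.840⌉ = 1279.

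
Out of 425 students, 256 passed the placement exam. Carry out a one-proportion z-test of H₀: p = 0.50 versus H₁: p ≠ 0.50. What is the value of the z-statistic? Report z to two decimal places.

p̂ = 256/425 = 0.60235.
Under H₀, SE = √(p₀(1−p₀)/n) = √(0.50·0.50/425) = √0.000588235 = 0.024254.
z = (0.60235 − 0.50)/0.024254 = 0.10235/0.024254 = 4.22.

z = 4.22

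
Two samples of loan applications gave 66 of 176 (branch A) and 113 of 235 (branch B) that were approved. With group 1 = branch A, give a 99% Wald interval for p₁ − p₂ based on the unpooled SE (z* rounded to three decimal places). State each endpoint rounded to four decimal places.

(-0.2319, 0.0202)

p̂₁ = 0.37500, p̂₂ = 0.48085, so the observed difference is -0.10585.
SE = √(0.001331676 + 0.001062269) = √0.002393945 = 0.048928.
z* = 2.576 at the 99% level. Margin = 2.576·0.048928 = 0.12604.
Interval: -0.10585 ± 0.12604 → (-0.2319, 0.0202).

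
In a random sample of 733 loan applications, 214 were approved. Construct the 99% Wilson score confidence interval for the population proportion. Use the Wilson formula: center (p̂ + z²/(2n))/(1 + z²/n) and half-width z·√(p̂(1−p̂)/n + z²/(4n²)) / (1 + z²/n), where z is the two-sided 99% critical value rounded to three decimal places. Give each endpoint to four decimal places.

Here p̂ = 214/733 = 0.29195 and z = 2.576 (z² = 6.635776).
1 + z²/n = 1.009053.
Adjusted center: (0.29195 + z²/(2n))/1.009053 = 0.29382.
Radicand: p̂(1−p̂)/n + z²/(4n²) = 0.000282013 + 0.000003088 = 0.000285101.
Half-width = 2.576·√0.000285101/1.009053 = 0.04311.
CI: 0.29382 ± 0.04311 = (0.2507, 0.3369).

(0.2507, 0.3369)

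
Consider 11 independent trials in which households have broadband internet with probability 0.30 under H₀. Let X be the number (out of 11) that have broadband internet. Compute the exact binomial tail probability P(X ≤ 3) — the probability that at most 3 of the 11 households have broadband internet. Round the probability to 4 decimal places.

X is binomial with n = 11 and p = 0.30.
P(X ≤ 3) = C(11,0)·0.30^0·0.70^11 + C(11,1)·0.30^1·0.70^10 + C(11,2)·0.30^2·0.70^9 + C(11,3)·0.30^3·0.70^8.
= 0.019773 + 0.093217 + 0.199750 + 0.256822 = 0.5696.

P = 0.5696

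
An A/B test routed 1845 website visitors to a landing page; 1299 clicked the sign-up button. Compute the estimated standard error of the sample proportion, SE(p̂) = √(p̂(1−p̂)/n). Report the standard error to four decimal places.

SE = 0.0106

The sample proportion is 1299/1845 = 0.70407.
p̂(1−p̂) = 0.208355.
Dividing by n and taking the root: √0.000112930 = 0.0106.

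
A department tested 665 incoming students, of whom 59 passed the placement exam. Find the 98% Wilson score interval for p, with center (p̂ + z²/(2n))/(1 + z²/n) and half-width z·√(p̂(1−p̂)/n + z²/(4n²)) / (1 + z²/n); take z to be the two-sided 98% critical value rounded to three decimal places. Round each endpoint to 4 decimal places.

p̂ = 59/665 = 0.08872; z = 2.326, so z² = 5.410276.
Denominator 1 + z²/n = 1 + 5.410276/665 = 1.008136.
Center = (0.08872 + 0.004068)/1.008136 = 0.09204.
Radicand: p̂(1−p̂)/n + z²/(4n²) = 0.000121579 + 0.000003059 = 0.000124638.
Half-width = z·√(radicand)/denom = 2.326·0.011164/1.008136 = 0.02576.
CI: 0.09204 ± 0.02576 = (0.0663, 0.1178).

(0.0663, 0.1178)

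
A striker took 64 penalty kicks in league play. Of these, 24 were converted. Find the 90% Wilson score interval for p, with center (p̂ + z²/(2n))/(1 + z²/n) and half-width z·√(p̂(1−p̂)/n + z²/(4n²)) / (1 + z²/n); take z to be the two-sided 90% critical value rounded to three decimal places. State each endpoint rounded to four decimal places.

Here p̂ = 24/64 = 0.37500 and z = 1.645 (z² = 2.706025).
Denominator 1 + z²/n = 1 + 2.706025/64 = 1.042282.
Adjusted center: (0.37500 + z²/(2n))/1.042282 = 0.38007.
Radicand: p̂(1−p̂)/n + z²/(4n²) = 0.003662109 + 0.000165163 = 0.003827272.
Half-width = 1.645·√0.003827272/1.042282 = 0.09764.
CI: 0.38007 ± 0.09764 = (0.2824, 0.4777).

(0.2824, 0.4777)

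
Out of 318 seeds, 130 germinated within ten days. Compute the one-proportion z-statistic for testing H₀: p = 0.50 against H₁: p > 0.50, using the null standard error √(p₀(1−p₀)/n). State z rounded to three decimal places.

z = -3.252

p̂ = 130/318 = 0.40881.
Null standard error: √(0.50·0.50/318) = √0.000786164 = 0.028039.
Test statistic: z = -0.09119/0.028039 = -3.252.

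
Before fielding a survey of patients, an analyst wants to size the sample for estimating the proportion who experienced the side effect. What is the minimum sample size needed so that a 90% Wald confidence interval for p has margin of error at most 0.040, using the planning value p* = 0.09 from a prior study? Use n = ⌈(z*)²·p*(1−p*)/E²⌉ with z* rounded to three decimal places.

n = 139

The 90% critical value is z* = 1.645.
p*(1−p*) = 0.09·0.91 = 0.0819.
Required n before rounding: 2.706025 × 0.0819 / 0.040² = 138.515.
⌈138.515⌉ = 139.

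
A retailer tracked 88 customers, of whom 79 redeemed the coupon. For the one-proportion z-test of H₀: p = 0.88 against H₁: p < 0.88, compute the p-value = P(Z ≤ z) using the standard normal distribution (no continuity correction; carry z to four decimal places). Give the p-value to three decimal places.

Sample proportion p̂ = 79/88 = 0.89773.
SE₀ = √(0.88·0.12/88) = 0.034641.
Test statistic (full precision, shown to 4 dp): z = (79/88 − 0.88)/SE₀ ≈ 0.5117.
p-value = P(Z ≤ z) with z = 0.5117 → 0.696.

p-value = 0.696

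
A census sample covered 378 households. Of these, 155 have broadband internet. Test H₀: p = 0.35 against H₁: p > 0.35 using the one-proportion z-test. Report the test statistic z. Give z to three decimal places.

z = 2.448

With x = 155 successes in n = 378, p̂ = 0.41005.
Under H₀, SE = √(p₀(1−p₀)/n) = √(0.35·0.65/378) = √0.000601852 = 0.024533.
Test statistic: z = 0.06005/0.024533 = 2.448.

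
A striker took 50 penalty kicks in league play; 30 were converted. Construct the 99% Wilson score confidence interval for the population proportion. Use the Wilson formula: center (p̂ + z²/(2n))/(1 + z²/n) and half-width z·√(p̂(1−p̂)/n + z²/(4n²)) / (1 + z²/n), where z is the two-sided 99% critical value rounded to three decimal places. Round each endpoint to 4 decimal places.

(0.4202, 0.7564)

Here p̂ = 30/50 = 0.60000 and z = 2.576 (z² = 6.635776).
1 + z²/n = 1.132716.
Adjusted center: (0.60000 + z²/(2n))/1.132716 = 0.58828.
Radicand: p̂(1−p̂)/n + z²/(4n²) = 0.004800000 + 0.000663578 = 0.005463578.
Half-width = z·√(radicand)/denom = 2.576·0.073916/1.132716 = 0.16810.
Interval: 0.58828 ± 0.16810 → (0.4202, 0.7564).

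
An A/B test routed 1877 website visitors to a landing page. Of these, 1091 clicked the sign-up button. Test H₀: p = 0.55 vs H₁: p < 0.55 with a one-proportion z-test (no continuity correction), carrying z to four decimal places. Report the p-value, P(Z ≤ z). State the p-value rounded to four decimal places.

p-value = 0.9967

p̂ = 1091/1877 = 0.58125.
SE₀ = √(0.55·0.45/1877) = 0.011483.
z = (p̂ − p₀)/SE = (1091/1877 − 0.55)/0.011483 ≈ 2.7211.
From the standard normal, P(Z ≤ z) = 0.9967.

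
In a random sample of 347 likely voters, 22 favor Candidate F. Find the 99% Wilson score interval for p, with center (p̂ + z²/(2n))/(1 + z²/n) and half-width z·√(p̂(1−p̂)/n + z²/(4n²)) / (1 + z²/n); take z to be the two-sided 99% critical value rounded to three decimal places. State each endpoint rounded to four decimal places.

p̂ = 22/347 = 0.06340; z = 2.576, so z² = 6.635776.
1 + z²/n = 1.019123.
Center = (0.06340 + 0.009562)/1.019123 = 0.07159.
Radicand: p̂(1−p̂)/n + z²/(4n²) = 0.000171127 + 0.000013778 = 0.000184905.
Half-width = 2.576·√0.000184905/1.019123 = 0.03437.
So the interval runs from 0.0372 to 0.1060.

(0.0372, 0.1060)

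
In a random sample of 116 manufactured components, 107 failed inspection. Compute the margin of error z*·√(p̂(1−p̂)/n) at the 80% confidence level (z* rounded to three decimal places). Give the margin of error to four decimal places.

Sample proportion p̂ = 107/116 = 0.92241.
SE(p̂) = √(0.92241·0.07759/116) = 0.024839.
For 80% confidence, z* = 1.282.
Margin of error = z*·SE = 1.282 × 0.024839 = 0.0318.

ME = 0.0318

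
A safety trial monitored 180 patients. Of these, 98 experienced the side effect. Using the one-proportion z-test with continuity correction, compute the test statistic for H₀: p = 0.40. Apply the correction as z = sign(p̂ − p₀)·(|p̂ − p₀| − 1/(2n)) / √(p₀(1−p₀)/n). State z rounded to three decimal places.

z = 3.880

With x = 98 successes in n = 180, p̂ = 0.54444. p̂ − p₀ = 0.144444.
Continuity correction 1/(2n) = 1/360 = 0.002778.
Corrected numerator: |0.144444| − 0.002778 = 0.141666.
Null standard error: √(0.40·0.60/180) = √0.001333333 = 0.036515.
z = +0.141666/0.036515 = 3.880.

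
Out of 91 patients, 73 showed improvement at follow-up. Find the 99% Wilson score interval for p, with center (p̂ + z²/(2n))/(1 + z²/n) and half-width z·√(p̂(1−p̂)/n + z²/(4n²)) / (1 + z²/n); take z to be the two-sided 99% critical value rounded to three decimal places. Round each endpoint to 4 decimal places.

Here p̂ = 73/91 = 0.80220 and z = 2.576 (z² = 6.635776).
1 + z²/n = 1.072921.
Center = (0.80220 + 0.036460)/1.072921 = 0.78166.
Radicand: p̂(1−p̂)/n + z²/(4n²) = 0.001743698 + 0.000200331 = 0.001944029.
Half-width = 2.576·√0.001944029/1.072921 = 0.10586.
CI: 0.78166 ± 0.10586 = (0.6758, 0.8875).

(0.6758, 0.8875)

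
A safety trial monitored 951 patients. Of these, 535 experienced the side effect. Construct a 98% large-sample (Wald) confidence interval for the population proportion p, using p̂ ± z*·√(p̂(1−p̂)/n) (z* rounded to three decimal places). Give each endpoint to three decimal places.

Sample proportion p̂ = 535/951 = 0.56257.
SE(p̂) = √(0.56257·0.43743/951) = 0.016086.
The 98% critical value is z* = 2.326.
Margin = 2.326·0.016086 = 0.03742.
CI: 0.56257 ± 0.03742 = (0.525, 0.600).

(0.525, 0.600)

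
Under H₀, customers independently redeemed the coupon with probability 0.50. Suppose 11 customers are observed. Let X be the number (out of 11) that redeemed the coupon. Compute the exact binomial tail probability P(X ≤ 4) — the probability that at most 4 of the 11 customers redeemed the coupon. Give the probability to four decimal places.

P = 0.2744

X ~ Binomial(n=11, p=0.50).
P(X ≤ 4) = Σ_{j=0}^{4} C(11,j)·0.50^j·0.50^{11−j}.
= 0.000488 + 0.005371 + 0.026855 + 0.080566 + 0.161133 = 0.2744.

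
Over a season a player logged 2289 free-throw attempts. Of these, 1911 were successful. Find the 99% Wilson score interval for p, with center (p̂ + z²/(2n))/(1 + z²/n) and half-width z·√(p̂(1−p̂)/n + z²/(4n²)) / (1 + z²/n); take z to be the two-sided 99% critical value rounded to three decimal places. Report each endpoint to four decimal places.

Here p̂ = 1911/2289 = 0.83486 and z = 2.576 (z² = 6.635776).
Denominator 1 + z²/n = 1 + 6.635776/2289 = 1.002899.
Adjusted center: (0.83486 + z²/(2n))/1.002899 = 0.83389.
Radicand: p̂(1−p̂)/n + z²/(4n²) = 0.000060230 + 0.000000317 = 0.000060547.
Half-width = 2.576·√0.000060547/1.002899 = 0.01999.
So the interval runs from 0.8139 to 0.8539.

(0.8139, 0.8539)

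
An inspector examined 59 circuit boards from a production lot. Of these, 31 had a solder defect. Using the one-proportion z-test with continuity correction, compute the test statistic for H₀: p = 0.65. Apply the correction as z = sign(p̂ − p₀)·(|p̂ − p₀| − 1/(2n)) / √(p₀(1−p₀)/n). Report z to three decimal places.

Sample proportion p̂ = 31/59 = 0.52542. p̂ − p₀ = -0.124576.
1/(2n) = 0.008475.
Corrected numerator: |-0.124576| − 0.008475 = 0.116101.
SE₀ = √(0.65·0.35/59) = 0.062096.
z = (−)0.116101/0.062096 = -1.870.

z = -1.870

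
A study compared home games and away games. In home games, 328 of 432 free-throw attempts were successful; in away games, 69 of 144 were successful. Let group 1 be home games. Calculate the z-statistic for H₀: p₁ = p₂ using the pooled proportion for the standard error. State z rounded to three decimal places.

Sample proportions: p̂₁ = 328/432 = 0.75926 and p̂₂ = 69/144 = 0.47917.
Pooled p̂ = (328+69)/(432+144) = 397/576 = 0.68924.
SE = √[p̂(1−p̂)(1/n₁+1/n₂)] = √[0.68924·0.31076·(1/432+1/144)] ≈ 0.044534.
z = (p̂₁ − p̂₂)/SE = (0.75926 − 0.47917)/0.044534 = 0.28009/0.044534 = 6.289.

z = 6.289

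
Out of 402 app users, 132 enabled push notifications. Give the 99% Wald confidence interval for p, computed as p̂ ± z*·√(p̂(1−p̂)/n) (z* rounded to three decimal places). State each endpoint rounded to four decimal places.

(0.2680, 0.3887)

Sample proportion p̂ = 132/402 = 0.32836.
Standard error of p̂: √(0.220539/402) = √0.000548605 = 0.023422.
For 99% confidence, z* = 2.576.
Margin of error: 2.576 × 0.023422 = 0.06034.
So the interval runs from 0.2680 to 0.3887.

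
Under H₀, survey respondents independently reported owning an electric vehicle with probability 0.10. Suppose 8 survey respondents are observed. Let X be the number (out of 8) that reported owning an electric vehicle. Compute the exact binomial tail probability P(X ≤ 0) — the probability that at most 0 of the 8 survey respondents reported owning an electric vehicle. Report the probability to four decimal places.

P = 0.4305

X ~ Binomial(n=8, p=0.10).
P(X ≤ 0) = C(8,0)·0.10^0·0.90^8.
= 0.430467 = 0.4305.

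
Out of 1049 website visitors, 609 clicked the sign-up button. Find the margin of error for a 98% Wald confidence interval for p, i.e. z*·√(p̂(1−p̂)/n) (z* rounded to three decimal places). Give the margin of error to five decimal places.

With x = 609 successes in n = 1049, p̂ = 0.58055.
SE(p̂) = √(0.58055·0.41945/1049) = 0.015236.
For 98% confidence, z* = 2.326.
So ME = 0.03544.

ME = 0.03544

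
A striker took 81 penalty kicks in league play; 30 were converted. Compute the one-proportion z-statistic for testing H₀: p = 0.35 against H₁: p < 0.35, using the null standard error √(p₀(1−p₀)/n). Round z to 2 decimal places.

z = 0.38

The sample proportion is 30/81 = 0.37037.
SE₀ = √(0.35·0.65/81) = 0.052997.
z = (p̂ − p₀)/SE = (0.37037 − 0.35)/0.052997 = 0.38.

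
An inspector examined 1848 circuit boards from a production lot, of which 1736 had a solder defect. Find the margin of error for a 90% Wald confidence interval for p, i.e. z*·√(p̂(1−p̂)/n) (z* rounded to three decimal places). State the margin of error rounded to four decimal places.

With x = 1736 successes in n = 1848, p̂ = 0.93939.
SE = √(p̂(1−p̂)/n) = √(0.056933/1848) = 0.005550.
z* = 1.645 at the 90% level.
ME = 1.645·0.005550 = 0.0091.

ME = 0.0091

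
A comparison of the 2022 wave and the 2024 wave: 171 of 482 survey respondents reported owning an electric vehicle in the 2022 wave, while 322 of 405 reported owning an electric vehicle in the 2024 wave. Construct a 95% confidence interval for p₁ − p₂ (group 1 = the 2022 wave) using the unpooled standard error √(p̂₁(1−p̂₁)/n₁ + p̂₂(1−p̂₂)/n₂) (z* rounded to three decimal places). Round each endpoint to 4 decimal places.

(-0.4983, -0.3822)

p̂₁ = 171/482 = 0.35477, p̂₂ = 322/405 = 0.79506; p̂₁ − p̂₂ = -0.44029.
Unpooled SE = √(p̂₁(1−p̂₁)/n₁ + p̂₂(1−p̂₂)/n₂) = √(0.000474914 + 0.000402317) = 0.029618.
The 95% critical value is z* = 1.960. Margin of error = 0.05805.
So the interval runs from -0.4983 to -0.3822.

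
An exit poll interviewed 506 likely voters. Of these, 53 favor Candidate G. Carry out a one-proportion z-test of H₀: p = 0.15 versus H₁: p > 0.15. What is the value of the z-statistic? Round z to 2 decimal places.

p̂ = 53/506 = 0.10474.
Null standard error: √(0.15·0.85/506) = √0.000251976 = 0.015874.
Test statistic: z = -0.04526/0.015874 = -2.85.

z = -2.85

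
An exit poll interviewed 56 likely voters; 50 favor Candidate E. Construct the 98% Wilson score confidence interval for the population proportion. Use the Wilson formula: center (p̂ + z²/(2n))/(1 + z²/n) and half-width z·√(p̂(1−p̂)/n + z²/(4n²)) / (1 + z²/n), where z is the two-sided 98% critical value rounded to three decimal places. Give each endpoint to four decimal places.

p̂ = 50/56 = 0.89286; z = 2.326, so z² = 5.410276.
Denominator 1 + z²/n = 1 + 5.410276/56 = 1.096612.
Center = (0.89286 + 0.048306)/1.096612 = 0.85825.
Radicand: p̂(1−p̂)/n + z²/(4n²) = 0.001708273 + 0.000431304 = 0.002139577.
Half-width = 2.326·√0.002139577/1.096612 = 0.09811.
So the interval runs from 0.7601 to 0.9564.

(0.7601, 0.9564)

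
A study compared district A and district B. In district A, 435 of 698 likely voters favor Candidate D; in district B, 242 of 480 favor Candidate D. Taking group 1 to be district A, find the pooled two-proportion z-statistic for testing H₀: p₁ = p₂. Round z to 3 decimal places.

z = 4.061

p̂₁ = 435/698 = 0.62321, p̂₂ = 242/480 = 0.50417.
Pooled p̂ = (435+242)/(698+480) = 677/1178 = 0.57470.
SE = √[p̂(1−p̂)(1/n₁+1/n₂)] = √[0.57470·0.42530·(1/698+1/480)] ≈ 0.029315.
z = (p̂₁ − p̂₂)/SE = (0.62321 − 0.50417)/0.029315 = 0.11904/0.029315 = 4.061.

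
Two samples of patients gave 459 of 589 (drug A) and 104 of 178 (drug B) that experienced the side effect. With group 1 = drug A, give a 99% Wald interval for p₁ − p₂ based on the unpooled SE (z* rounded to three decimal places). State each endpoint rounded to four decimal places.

p̂₁ = 459/589 = 0.77929, p̂₂ = 104/178 = 0.58427; p̂₁ − p̂₂ = 0.19502.
Unpooled SE = √(p̂₁(1−p̂₁)/n₁ + p̂₂(1−p̂₂)/n₂) = √(0.000292018 + 0.001364599) = 0.040702.
The 99% critical value is z* = 2.576. Margin of error = 0.10485.
CI: 0.19502 ± 0.10485 = (0.0902, 0.2999).

(0.0902, 0.2999)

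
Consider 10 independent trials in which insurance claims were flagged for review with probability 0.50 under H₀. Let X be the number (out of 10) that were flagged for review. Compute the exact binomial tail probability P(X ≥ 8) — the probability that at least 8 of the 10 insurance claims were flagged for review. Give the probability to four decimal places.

P = 0.0547

X is binomial with n = 10 and p = 0.50.
P(X ≥ 8) = C(10,8)·0.50^8·0.50^2 + C(10,9)·0.50^9·0.50^1 + C(10,10)·0.50^10·0.50^0.
= 0.043945 + 0.009766 + 0.000977 = 0.0547.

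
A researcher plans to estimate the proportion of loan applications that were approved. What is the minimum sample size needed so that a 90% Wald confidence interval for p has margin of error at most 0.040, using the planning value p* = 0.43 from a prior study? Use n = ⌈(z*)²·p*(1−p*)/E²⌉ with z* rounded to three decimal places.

The 90% critical value is z* = 1.645.
p*(1−p*) = 0.43·0.57 = 0.2451.
(z*)²·p*(1−p*)/E² = 2.706025·0.2451/0.001600 = 414.529.
⌈414.529⌉ = 415.

n = 415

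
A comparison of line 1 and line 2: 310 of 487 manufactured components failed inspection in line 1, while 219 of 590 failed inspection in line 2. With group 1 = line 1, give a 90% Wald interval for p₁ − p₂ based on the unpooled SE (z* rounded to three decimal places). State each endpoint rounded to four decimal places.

p̂₁ = 0.63655, p̂₂ = 0.37119, so the observed difference is 0.26536.
SE = √(0.000475060 + 0.000395605) = √0.000870665 = 0.029507.
z* = 1.645 at the 90% level. Margin = 1.645·0.029507 = 0.04854.
Interval: 0.26536 ± 0.04854 → (0.2168, 0.3139).

(0.2168, 0.3139)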